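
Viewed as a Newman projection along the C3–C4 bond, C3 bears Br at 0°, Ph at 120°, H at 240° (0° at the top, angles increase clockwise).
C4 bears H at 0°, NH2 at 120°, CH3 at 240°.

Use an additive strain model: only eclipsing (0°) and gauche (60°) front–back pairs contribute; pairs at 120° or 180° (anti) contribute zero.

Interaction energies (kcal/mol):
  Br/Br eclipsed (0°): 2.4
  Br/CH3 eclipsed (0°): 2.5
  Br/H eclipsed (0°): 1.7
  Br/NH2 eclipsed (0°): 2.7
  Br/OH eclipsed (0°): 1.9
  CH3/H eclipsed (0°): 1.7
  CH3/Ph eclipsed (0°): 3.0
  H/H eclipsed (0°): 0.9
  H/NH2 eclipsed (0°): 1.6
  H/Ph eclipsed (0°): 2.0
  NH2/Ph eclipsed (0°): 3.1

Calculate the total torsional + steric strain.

This conformer (eclipsed): Br–H eclipsed, Ph–NH2 eclipsed, H–CH3 eclipsed; 1.7 + 3.1 + 1.7 = 6.5 kcal/mol.

6.5 kcal/mol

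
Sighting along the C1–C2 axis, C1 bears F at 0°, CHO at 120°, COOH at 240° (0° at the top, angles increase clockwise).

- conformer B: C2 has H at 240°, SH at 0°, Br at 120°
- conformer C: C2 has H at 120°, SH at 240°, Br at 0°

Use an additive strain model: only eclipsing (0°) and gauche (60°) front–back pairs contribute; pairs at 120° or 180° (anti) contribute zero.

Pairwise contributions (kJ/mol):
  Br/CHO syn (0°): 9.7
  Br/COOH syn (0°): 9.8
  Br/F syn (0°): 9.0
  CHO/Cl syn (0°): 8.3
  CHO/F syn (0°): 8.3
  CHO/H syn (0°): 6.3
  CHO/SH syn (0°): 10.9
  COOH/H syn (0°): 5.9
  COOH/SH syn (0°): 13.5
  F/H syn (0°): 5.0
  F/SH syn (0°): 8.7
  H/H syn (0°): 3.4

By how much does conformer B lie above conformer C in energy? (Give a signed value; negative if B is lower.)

B (eclipsed): F(0°)/SH(0°) eclipsed 8.7; CHO(120°)/Br(120°) eclipsed 9.7; COOH(240°)/H(240°) eclipsed 5.9 → 24.3 kJ/mol.
C (eclipsed): F(0°)/Br(0°) eclipsed 9.0; CHO(120°)/H(120°) eclipsed 6.3; COOH(240°)/SH(240°) eclipsed 13.5 → 28.8 kJ/mol.
E(B) − E(C) = 24.3 − 28.8 = -4.5 kJ/mol.

-4.5 kJ/mol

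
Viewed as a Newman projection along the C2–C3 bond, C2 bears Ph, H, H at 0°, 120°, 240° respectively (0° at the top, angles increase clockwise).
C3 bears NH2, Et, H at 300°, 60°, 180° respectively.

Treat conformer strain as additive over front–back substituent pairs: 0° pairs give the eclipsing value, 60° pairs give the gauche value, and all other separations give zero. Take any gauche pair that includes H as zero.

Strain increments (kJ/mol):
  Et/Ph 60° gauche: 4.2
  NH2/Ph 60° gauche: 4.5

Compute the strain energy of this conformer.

This conformer is staggered. Ph at 0° is gauche with NH2 at 300° (4.5); Ph at 0° is gauche with Et at 60° (4.2). Total 8.7 kJ/mol.

8.7 kJ/mol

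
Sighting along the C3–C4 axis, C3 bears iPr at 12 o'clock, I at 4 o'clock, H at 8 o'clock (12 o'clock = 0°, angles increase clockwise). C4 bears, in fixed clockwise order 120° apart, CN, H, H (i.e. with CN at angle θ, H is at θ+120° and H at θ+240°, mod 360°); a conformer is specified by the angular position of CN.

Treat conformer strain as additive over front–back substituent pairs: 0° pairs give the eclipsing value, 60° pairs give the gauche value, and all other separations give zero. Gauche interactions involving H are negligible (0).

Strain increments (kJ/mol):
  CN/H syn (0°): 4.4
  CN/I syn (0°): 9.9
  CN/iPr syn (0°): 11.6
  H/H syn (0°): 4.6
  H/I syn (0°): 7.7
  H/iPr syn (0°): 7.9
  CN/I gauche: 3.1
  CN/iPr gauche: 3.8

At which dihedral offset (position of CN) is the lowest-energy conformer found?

CN at 0° (eclipsed): iPr(0°)/CN(0°) eclipsed 11.6; I(120°)/H(120°) eclipsed 7.7; H(240°)/H(240°) eclipsed 4.6 → 23.9 kJ/mol.
CN at 60° (staggered): iPr(0°)/CN(60°) gauche 3.8; I(120°)/CN(60°) gauche 3.1 → 6.9 kJ/mol.
CN at 120° (eclipsed): iPr(0°)/H(0°) eclipsed 7.9; I(120°)/CN(120°) eclipsed 9.9; H(240°)/H(240°) eclipsed 4.6 → 22.4 kJ/mol.
CN at 180° (staggered): I(120°)/CN(180°) gauche 3.1 → 3.1 kJ/mol.
CN at 240° (eclipsed): iPr(0°)/H(0°) eclipsed 7.9; I(120°)/H(120°) eclipsed 7.7; H(240°)/CN(240°) eclipsed 4.4 → 20.0 kJ/mol.
CN at 300° (staggered): iPr(0°)/CN(300°) gauche 3.8 → 3.8 kJ/mol.
The minimum (3.1 kJ/mol) occurs with CN at 180°.

180°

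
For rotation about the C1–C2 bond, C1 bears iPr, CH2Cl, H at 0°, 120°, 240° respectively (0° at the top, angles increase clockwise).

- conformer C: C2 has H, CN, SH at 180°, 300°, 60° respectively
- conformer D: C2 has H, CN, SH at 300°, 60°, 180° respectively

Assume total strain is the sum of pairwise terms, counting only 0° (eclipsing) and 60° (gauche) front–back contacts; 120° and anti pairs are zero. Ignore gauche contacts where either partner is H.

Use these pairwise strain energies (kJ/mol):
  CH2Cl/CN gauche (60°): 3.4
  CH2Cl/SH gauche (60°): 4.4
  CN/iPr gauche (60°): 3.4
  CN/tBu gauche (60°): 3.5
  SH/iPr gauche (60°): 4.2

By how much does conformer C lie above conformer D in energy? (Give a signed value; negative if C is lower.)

C (staggered): iPr(0°)/CN(300°) gauche 3.4; iPr(0°)/SH(60°) gauche 4.2; CH2Cl(120°)/SH(60°) gauche 4.4 → 12.0 kJ/mol.
D (staggered): iPr(0°)/CN(60°) gauche 3.4; CH2Cl(120°)/CN(60°) gauche 3.4; CH2Cl(120°)/SH(180°) gauche 4.4 → 11.2 kJ/mol.
E(C) − E(D) = 12.0 − 11.2 = +0.8 kJ/mol.

+0.8 kJ/mol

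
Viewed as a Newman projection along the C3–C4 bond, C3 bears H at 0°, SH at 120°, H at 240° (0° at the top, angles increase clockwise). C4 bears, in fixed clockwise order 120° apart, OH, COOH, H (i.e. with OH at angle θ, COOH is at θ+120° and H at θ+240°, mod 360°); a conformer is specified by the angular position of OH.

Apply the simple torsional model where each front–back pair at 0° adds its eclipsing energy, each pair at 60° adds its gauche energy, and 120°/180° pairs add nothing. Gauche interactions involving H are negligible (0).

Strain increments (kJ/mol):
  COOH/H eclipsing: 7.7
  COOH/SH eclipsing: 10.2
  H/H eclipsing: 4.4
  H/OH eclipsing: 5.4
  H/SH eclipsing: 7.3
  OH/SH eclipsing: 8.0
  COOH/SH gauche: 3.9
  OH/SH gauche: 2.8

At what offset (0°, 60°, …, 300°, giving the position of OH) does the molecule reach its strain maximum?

240°

OH at 0° (eclipsed): H(0°)/OH(0°) eclipsed 5.4; SH(120°)/COOH(120°) eclipsed 10.2; H(240°)/H(240°) eclipsed 4.4 → 20.0 kJ/mol.
OH at 60° (staggered): SH(120°)/OH(60°) gauche 2.8; SH(120°)/COOH(180°) gauche 3.9 → 6.7 kJ/mol.
OH at 120° (eclipsed): H(0°)/H(0°) eclipsed 4.4; SH(120°)/OH(120°) eclipsed 8.0; H(240°)/COOH(240°) eclipsed 7.7 → 20.1 kJ/mol.
OH at 180° (staggered): SH(120°)/OH(180°) gauche 2.8 → 2.8 kJ/mol.
OH at 240° (eclipsed): H(0°)/COOH(0°) eclipsed 7.7; SH(120°)/H(120°) eclipsed 7.3; H(240°)/OH(240°) eclipsed 5.4 → 20.4 kJ/mol.
OH at 300° (staggered): SH(120°)/COOH(60°) gauche 3.9 → 3.9 kJ/mol.
The maximum (20.4 kJ/mol) occurs with OH at 240°.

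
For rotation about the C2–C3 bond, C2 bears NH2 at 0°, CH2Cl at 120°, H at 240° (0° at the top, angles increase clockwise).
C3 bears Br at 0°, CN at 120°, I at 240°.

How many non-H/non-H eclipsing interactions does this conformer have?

2

Non-H eclipsing pairs: NH2(0°)/Br(0°); CH2Cl(120°)/CN(120°) — 2 interactions.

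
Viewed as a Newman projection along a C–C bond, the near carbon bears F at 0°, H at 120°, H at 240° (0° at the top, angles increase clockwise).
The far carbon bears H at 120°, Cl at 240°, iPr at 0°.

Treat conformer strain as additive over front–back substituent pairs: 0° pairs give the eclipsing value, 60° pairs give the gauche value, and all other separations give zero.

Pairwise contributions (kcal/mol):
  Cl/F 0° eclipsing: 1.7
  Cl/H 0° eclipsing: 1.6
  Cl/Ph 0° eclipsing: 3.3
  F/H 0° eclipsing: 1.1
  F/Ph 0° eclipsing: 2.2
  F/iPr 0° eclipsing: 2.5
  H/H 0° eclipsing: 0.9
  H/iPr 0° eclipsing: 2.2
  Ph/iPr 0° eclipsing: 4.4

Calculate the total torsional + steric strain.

5.0 kcal/mol

This conformer is eclipsed. F at 0° is eclipsed with iPr at 0° (2.5); H at 120° is eclipsed with H at 120° (0.9); H at 240° is eclipsed with Cl at 240° (1.6). Total 5.0 kcal/mol.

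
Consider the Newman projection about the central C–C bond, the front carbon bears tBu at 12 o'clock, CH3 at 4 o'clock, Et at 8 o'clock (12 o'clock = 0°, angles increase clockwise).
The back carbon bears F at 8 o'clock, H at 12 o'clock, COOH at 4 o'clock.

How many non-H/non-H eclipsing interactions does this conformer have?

2

Non-H eclipsing pairs: CH3(120°)/COOH(120°); Et(240°)/F(240°) — 2 interactions.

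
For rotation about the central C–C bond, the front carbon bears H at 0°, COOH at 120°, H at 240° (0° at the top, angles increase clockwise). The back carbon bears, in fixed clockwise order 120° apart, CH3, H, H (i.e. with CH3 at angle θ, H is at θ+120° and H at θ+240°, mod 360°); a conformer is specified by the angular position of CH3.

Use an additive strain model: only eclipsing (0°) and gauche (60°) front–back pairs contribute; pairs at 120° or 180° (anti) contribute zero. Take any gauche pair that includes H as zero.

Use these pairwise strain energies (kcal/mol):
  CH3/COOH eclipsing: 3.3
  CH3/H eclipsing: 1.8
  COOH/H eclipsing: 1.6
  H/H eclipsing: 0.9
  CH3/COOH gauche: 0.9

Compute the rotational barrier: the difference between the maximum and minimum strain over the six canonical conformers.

CH3 at 0° (eclipsed): H(0°)/CH3(0°) eclipsed 1.8; COOH(120°)/H(120°) eclipsed 1.6; H(240°)/H(240°) eclipsed 0.9 → 4.3 kcal/mol.
CH3 at 60° (staggered): COOH(120°)/CH3(60°) gauche 0.9 → 0.9 kcal/mol.
CH3 at 120° (eclipsed): H(0°)/H(0°) eclipsed 0.9; COOH(120°)/CH3(120°) eclipsed 3.3; H(240°)/H(240°) eclipsed 0.9 → 5.1 kcal/mol.
CH3 at 180° (staggered): COOH(120°)/CH3(180°) gauche 0.9 → 0.9 kcal/mol.
CH3 at 240° (eclipsed): H(0°)/H(0°) eclipsed 0.9; COOH(120°)/H(120°) eclipsed 1.6; H(240°)/CH3(240°) eclipsed 1.8 → 4.3 kcal/mol.
CH3 at 300° (staggered): no non-H gauche contacts → 0.0 kcal/mol.
Max at 120° (5.1 kcal/mol), min at 300° (0.0 kcal/mol); barrier = 5.1 kcal/mol.

5.1 kcal/mol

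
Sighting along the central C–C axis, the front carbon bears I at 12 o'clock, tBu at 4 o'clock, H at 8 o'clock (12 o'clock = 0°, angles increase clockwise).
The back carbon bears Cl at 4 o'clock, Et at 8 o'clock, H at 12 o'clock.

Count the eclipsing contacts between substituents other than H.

Non-H eclipsing pairs: tBu(120°)/Cl(120°) — 1 interaction.

1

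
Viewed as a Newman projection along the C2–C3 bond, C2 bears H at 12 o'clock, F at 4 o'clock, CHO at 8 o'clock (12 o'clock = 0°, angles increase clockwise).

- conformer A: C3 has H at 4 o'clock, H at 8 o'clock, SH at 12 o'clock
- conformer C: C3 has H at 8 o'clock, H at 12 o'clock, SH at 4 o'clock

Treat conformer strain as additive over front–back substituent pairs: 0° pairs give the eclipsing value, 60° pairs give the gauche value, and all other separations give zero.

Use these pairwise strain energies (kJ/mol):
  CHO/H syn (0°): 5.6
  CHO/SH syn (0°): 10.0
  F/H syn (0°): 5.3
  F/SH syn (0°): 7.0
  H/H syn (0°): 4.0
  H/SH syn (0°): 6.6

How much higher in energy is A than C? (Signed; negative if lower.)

+0.9 kJ/mol

A (eclipsed): H(0°)/SH(0°) eclipsed 6.6; F(120°)/H(120°) eclipsed 5.3; CHO(240°)/H(240°) eclipsed 5.6 → 17.5 kJ/mol.
C (eclipsed): H(0°)/H(0°) eclipsed 4.0; F(120°)/SH(120°) eclipsed 7.0; CHO(240°)/H(240°) eclipsed 5.6 → 16.6 kJ/mol.
E(A) − E(C) = 17.5 − 16.6 = +0.9 kJ/mol.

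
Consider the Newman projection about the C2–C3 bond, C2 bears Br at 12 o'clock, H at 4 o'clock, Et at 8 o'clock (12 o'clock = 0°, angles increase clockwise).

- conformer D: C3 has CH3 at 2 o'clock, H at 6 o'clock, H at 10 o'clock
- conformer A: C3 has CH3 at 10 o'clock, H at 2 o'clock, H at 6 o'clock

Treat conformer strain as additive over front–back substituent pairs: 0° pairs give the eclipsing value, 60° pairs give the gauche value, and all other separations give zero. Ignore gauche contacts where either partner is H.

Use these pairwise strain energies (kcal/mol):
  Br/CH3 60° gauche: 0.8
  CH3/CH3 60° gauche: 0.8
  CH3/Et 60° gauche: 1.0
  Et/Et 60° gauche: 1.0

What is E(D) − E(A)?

D is staggered. Br at 0° is gauche with CH3 at 60° (0.8). Total 0.8 kcal/mol.
A is staggered. Br at 0° is gauche with CH3 at 300° (0.8); Et at 240° is gauche with CH3 at 300° (1.0). Total 1.8 kcal/mol.
E(D) − E(A) = 0.8 − 1.8 = -1.0 kcal/mol.

-1.0 kcal/mol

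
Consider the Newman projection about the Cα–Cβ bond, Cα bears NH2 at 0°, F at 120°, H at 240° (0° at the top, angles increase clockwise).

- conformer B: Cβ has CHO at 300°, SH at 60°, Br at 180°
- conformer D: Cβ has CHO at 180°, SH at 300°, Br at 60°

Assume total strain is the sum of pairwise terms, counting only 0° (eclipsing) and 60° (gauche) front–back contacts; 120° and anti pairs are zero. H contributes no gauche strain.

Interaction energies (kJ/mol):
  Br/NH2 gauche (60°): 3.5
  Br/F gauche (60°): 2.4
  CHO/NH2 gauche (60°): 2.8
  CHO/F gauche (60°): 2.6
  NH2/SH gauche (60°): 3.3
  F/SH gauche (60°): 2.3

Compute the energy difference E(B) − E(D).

-1.0 kJ/mol

B is staggered. NH2 at 0° is gauche with CHO at 300° (2.8); NH2 at 0° is gauche with SH at 60° (3.3); F at 120° is gauche with SH at 60° (2.3); F at 120° is gauche with Br at 180° (2.4). Total 10.8 kJ/mol.
D is staggered. NH2 at 0° is gauche with SH at 300° (3.3); NH2 at 0° is gauche with Br at 60° (3.5); F at 120° is gauche with CHO at 180° (2.6); F at 120° is gauche with Br at 60° (2.4). Total 11.8 kJ/mol.
E(B) − E(D) = 10.8 − 11.8 = -1.0 kJ/mol.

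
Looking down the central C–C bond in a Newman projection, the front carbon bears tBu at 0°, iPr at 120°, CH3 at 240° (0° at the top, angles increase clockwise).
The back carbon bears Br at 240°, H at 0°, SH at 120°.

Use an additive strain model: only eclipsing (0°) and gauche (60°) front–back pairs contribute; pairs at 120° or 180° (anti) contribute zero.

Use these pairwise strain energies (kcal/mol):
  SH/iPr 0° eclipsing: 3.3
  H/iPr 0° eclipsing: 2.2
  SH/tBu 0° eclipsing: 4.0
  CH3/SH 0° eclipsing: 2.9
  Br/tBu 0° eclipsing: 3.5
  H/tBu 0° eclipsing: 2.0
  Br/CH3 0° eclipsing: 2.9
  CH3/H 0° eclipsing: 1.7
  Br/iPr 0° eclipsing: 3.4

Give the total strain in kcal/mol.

8.2 kcal/mol

This conformer is eclipsed. tBu at 0° is eclipsed with H at 0° (2.0); iPr at 120° is eclipsed with SH at 120° (3.3); CH3 at 240° is eclipsed with Br at 240° (2.9). Total 8.2 kcal/mol.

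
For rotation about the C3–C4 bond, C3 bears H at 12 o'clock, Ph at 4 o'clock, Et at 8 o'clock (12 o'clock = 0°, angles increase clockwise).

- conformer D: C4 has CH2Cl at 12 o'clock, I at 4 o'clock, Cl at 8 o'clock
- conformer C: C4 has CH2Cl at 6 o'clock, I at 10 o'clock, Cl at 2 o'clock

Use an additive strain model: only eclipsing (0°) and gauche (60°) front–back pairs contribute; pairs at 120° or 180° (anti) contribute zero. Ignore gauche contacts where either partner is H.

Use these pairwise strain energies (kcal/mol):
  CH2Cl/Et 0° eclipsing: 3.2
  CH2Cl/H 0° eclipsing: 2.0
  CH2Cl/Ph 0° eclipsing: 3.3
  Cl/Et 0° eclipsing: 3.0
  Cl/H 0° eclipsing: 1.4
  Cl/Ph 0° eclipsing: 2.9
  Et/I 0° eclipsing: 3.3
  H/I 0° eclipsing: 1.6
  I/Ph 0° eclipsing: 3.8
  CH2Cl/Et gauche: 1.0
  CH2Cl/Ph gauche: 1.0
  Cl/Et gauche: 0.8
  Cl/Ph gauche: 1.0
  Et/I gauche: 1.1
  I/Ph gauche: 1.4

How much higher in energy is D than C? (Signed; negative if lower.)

D is eclipsed. H at 0° is eclipsed with CH2Cl at 0° (2.0); Ph at 120° is eclipsed with I at 120° (3.8); Et at 240° is eclipsed with Cl at 240° (3.0). Total 8.8 kcal/mol.
C is staggered. Ph at 120° is gauche with CH2Cl at 180° (1.0); Ph at 120° is gauche with Cl at 60° (1.0); Et at 240° is gauche with CH2Cl at 180° (1.0); Et at 240° is gauche with I at 300° (1.1). Total 4.1 kcal/mol.
E(D) − E(C) = 8.8 − 4.1 = +4.7 kcal/mol.

+4.7 kcal/mol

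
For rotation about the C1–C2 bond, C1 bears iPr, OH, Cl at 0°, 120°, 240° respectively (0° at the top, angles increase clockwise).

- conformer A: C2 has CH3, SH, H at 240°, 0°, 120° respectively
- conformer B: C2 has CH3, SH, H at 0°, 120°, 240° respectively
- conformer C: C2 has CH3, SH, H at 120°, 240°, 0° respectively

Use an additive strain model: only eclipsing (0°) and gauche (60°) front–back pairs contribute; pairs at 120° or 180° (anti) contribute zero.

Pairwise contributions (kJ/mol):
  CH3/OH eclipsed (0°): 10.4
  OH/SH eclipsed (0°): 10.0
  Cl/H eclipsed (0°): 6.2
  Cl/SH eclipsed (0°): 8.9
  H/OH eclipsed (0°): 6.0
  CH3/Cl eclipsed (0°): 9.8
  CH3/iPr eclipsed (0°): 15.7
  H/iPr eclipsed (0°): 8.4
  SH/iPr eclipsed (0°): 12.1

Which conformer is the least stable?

A (eclipsed): iPr–SH eclipsed, OH–H eclipsed, Cl–CH3 eclipsed; 12.1 + 6.0 + 9.8 = 27.9 kJ/mol.
B (eclipsed): iPr–CH3 eclipsed, OH–SH eclipsed, Cl–H eclipsed; 15.7 + 10.0 + 6.2 = 31.9 kJ/mol.
C (eclipsed): iPr–H eclipsed, OH–CH3 eclipsed, Cl–SH eclipsed; 8.4 + 10.4 + 8.9 = 27.7 kJ/mol.
B has the highest total (31.9 kJ/mol).

B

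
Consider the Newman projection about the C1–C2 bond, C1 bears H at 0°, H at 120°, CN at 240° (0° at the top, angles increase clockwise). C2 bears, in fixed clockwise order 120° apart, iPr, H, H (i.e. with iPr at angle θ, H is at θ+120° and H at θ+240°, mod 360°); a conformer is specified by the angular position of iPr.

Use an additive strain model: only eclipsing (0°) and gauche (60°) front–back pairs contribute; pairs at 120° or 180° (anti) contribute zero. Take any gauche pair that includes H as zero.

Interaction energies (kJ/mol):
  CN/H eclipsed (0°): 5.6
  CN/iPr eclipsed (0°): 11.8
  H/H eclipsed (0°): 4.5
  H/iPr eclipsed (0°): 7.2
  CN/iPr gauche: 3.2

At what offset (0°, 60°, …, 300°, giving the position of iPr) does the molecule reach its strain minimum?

60°

iPr at 0° (eclipsed): H–iPr eclipsed, H–H eclipsed, CN–H eclipsed; 7.2 + 4.5 + 5.6 = 17.3 kJ/mol.
iPr at 60° (staggered): no non-H gauche contacts → 0.0 kJ/mol.
iPr at 120° (eclipsed): H–H eclipsed, H–iPr eclipsed, CN–H eclipsed; 4.5 + 7.2 + 5.6 = 17.3 kJ/mol.
iPr at 180° (staggered): CN–iPr gauche; 3.2 = 3.2 kJ/mol.
iPr at 240° (eclipsed): H–H eclipsed, H–H eclipsed, CN–iPr eclipsed; 4.5 + 4.5 + 11.8 = 20.8 kJ/mol.
iPr at 300° (staggered): CN–iPr gauche; 3.2 = 3.2 kJ/mol.
The minimum (0.0 kJ/mol) occurs with iPr at 60°.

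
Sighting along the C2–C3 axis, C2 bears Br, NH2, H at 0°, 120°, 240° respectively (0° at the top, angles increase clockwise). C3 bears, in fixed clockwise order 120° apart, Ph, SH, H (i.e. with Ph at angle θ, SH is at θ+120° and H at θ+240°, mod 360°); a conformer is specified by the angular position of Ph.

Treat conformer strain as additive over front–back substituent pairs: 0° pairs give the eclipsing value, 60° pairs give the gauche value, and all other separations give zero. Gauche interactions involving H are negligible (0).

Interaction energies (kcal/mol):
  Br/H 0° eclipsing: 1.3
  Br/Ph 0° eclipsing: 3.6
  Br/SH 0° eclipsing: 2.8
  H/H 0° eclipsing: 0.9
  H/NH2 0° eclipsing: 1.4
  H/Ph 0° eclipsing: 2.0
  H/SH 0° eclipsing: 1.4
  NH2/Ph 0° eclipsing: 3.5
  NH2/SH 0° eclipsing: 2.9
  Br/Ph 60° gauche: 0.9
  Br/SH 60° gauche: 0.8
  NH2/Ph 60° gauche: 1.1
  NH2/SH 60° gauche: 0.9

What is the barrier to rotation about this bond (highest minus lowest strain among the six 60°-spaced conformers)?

Ph at 0° (eclipsed): Br–Ph eclipsed, NH2–SH eclipsed, H–H eclipsed; 3.6 + 2.9 + 0.9 = 7.4 kcal/mol.
Ph at 60° (staggered): Br–Ph gauche, NH2–Ph gauche, NH2–SH gauche; 0.9 + 1.1 + 0.9 = 2.9 kcal/mol.
Ph at 120° (eclipsed): Br–H eclipsed, NH2–Ph eclipsed, H–SH eclipsed; 1.3 + 3.5 + 1.4 = 6.2 kcal/mol.
Ph at 180° (staggered): Br–SH gauche, NH2–Ph gauche; 0.8 + 1.1 = 1.9 kcal/mol.
Ph at 240° (eclipsed): Br–SH eclipsed, NH2–H eclipsed, H–Ph eclipsed; 2.8 + 1.4 + 2.0 = 6.2 kcal/mol.
Ph at 300° (staggered): Br–Ph gauche, Br–SH gauche, NH2–SH gauche; 0.9 + 0.8 + 0.9 = 2.6 kcal/mol.
Max at 0° (7.4 kcal/mol), min at 180° (1.9 kcal/mol); barrier = 5.5 kcal/mol.

5.5 kcal/mol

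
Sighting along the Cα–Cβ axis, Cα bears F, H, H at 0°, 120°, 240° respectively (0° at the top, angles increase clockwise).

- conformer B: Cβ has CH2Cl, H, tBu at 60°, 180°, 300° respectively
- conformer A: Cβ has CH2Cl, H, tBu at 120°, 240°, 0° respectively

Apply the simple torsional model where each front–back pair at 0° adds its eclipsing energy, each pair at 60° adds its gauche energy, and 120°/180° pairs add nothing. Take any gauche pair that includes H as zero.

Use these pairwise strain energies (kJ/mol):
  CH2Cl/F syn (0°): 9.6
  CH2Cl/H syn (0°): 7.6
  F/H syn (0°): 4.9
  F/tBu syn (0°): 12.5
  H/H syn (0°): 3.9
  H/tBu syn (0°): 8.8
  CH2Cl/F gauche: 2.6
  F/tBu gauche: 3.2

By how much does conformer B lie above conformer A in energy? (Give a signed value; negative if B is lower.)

B is staggered. F at 0° is gauche with CH2Cl at 60° (2.6); F at 0° is gauche with tBu at 300° (3.2). Total 5.8 kJ/mol.
A is eclipsed. F at 0° is eclipsed with tBu at 0° (12.5); H at 120° is eclipsed with CH2Cl at 120° (7.6); H at 240° is eclipsed with H at 240° (3.9). Total 24.0 kJ/mol.
E(B) − E(A) = 5.8 − 24.0 = -18.2 kJ/mol.

-18.2 kJ/mol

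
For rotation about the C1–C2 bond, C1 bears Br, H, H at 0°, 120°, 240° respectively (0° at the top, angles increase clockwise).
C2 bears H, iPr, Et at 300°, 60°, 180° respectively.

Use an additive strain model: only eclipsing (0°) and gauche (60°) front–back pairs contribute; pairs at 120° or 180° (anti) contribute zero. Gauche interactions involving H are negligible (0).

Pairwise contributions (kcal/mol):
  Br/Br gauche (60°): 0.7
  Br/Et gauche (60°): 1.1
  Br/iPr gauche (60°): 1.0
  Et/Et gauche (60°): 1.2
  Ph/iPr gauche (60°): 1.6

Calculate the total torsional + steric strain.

This conformer (staggered): Br–iPr gauche; 1.0 = 1.0 kcal/mol.

1.0 kcal/mol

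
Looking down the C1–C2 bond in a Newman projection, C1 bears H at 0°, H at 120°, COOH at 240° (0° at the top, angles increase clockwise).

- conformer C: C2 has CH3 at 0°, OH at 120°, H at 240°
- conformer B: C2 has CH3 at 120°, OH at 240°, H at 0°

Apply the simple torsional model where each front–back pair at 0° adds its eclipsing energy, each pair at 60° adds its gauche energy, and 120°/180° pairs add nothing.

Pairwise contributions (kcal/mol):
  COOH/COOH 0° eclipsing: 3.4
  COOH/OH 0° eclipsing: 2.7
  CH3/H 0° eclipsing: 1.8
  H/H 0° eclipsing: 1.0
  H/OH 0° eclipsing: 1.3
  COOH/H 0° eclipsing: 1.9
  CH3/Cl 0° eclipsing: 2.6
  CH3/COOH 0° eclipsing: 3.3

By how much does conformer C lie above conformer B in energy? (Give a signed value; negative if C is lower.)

C is eclipsed. H at 0° is eclipsed with CH3 at 0° (1.8); H at 120° is eclipsed with OH at 120° (1.3); COOH at 240° is eclipsed with H at 240° (1.9). Total 5.0 kcal/mol.
B is eclipsed. H at 0° is eclipsed with H at 0° (1.0); H at 120° is eclipsed with CH3 at 120° (1.8); COOH at 240° is eclipsed with OH at 240° (2.7). Total 5.5 kcal/mol.
E(C) − E(B) = 5.0 − 5.5 = -0.5 kcal/mol.

-0.5 kcal/mol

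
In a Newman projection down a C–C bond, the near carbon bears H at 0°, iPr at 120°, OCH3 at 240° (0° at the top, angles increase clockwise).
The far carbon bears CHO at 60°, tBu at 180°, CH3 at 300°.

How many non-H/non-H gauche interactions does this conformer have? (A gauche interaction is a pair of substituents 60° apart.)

Non-H gauche pairs: iPr(120°)/CHO(60°); iPr(120°)/tBu(180°); OCH3(240°)/tBu(180°); OCH3(240°)/CH3(300°) — 4 interactions.

4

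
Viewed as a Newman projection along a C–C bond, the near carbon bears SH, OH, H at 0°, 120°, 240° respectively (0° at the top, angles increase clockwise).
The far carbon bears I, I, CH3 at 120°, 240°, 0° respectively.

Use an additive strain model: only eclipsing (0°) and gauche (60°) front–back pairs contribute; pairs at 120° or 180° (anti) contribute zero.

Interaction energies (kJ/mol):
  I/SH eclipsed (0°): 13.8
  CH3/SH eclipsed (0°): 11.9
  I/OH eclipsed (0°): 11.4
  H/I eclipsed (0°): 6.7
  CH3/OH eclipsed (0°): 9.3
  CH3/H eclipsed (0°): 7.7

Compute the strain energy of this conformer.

30.0 kJ/mol

This conformer (eclipsed): SH–CH3 eclipsed, OH–I eclipsed, H–I eclipsed; 11.9 + 11.4 + 6.7 = 30.0 kJ/mol.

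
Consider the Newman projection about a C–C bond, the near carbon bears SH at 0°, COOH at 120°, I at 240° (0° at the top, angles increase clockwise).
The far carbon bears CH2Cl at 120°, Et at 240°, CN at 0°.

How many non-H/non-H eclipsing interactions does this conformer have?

3

Non-H eclipsing pairs: SH(0°)/CN(0°); COOH(120°)/CH2Cl(120°); I(240°)/Et(240°) — 3 interactions.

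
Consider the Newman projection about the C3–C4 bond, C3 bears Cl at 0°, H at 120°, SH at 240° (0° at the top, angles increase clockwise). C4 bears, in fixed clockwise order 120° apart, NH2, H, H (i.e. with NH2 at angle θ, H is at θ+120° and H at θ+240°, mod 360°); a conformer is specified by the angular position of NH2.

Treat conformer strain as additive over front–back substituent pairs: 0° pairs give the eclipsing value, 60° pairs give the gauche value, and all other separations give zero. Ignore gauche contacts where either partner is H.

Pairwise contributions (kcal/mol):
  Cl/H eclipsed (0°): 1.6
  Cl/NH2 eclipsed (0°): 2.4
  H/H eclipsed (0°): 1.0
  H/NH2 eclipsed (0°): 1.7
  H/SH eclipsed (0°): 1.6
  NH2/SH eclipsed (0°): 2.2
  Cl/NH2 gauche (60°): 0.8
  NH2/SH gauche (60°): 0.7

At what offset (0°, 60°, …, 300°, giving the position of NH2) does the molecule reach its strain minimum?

180°

NH2 at 0° (eclipsed): Cl–NH2 eclipsed, H–H eclipsed, SH–H eclipsed; 2.4 + 1.0 + 1.6 = 5.0 kcal/mol.
NH2 at 60° (staggered): Cl–NH2 gauche; 0.8 = 0.8 kcal/mol.
NH2 at 120° (eclipsed): Cl–H eclipsed, H–NH2 eclipsed, SH–H eclipsed; 1.6 + 1.7 + 1.6 = 4.9 kcal/mol.
NH2 at 180° (staggered): SH–NH2 gauche; 0.7 = 0.7 kcal/mol.
NH2 at 240° (eclipsed): Cl–H eclipsed, H–H eclipsed, SH–NH2 eclipsed; 1.6 + 1.0 + 2.2 = 4.8 kcal/mol.
NH2 at 300° (staggered): Cl–NH2 gauche, SH–NH2 gauche; 0.8 + 0.7 = 1.5 kcal/mol.
The minimum (0.7 kcal/mol) occurs with NH2 at 180°.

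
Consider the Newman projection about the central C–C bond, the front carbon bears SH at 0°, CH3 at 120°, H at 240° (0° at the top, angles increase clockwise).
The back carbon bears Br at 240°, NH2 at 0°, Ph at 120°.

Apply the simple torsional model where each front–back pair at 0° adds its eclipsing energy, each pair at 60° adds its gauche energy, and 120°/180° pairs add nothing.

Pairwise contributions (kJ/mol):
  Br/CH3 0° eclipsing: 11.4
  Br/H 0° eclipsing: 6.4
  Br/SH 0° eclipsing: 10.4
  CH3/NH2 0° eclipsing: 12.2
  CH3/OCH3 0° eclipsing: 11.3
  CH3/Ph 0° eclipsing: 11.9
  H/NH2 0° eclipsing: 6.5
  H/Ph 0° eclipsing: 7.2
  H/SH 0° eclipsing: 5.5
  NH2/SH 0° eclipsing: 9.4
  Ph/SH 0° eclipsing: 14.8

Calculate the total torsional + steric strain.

27.7 kJ/mol

This conformer is eclipsed. SH at 0° is eclipsed with NH2 at 0° (9.4); CH3 at 120° is eclipsed with Ph at 120° (11.9); H at 240° is eclipsed with Br at 240° (6.4). Total 27.7 kJ/mol.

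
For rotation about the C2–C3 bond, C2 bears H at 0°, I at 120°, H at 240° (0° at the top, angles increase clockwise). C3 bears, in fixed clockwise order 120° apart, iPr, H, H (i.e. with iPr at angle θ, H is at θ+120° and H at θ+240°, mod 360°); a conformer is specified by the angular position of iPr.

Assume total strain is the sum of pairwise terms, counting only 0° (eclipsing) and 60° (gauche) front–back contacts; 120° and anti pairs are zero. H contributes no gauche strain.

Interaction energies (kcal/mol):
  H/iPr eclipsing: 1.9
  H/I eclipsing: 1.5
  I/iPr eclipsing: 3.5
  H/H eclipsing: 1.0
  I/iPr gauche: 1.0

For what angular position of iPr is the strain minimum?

300°

iPr at 0° (eclipsed): H(0°)/iPr(0°) eclipsed 1.9; I(120°)/H(120°) eclipsed 1.5; H(240°)/H(240°) eclipsed 1.0 → 4.4 kcal/mol.
iPr at 60° (staggered): I(120°)/iPr(60°) gauche 1.0 → 1.0 kcal/mol.
iPr at 120° (eclipsed): H(0°)/H(0°) eclipsed 1.0; I(120°)/iPr(120°) eclipsed 3.5; H(240°)/H(240°) eclipsed 1.0 → 5.5 kcal/mol.
iPr at 180° (staggered): I(120°)/iPr(180°) gauche 1.0 → 1.0 kcal/mol.
iPr at 240° (eclipsed): H(0°)/H(0°) eclipsed 1.0; I(120°)/H(120°) eclipsed 1.5; H(240°)/iPr(240°) eclipsed 1.9 → 4.4 kcal/mol.
iPr at 300° (staggered): no non-H gauche contacts → 0.0 kcal/mol.
The minimum (0.0 kcal/mol) occurs with iPr at 300°.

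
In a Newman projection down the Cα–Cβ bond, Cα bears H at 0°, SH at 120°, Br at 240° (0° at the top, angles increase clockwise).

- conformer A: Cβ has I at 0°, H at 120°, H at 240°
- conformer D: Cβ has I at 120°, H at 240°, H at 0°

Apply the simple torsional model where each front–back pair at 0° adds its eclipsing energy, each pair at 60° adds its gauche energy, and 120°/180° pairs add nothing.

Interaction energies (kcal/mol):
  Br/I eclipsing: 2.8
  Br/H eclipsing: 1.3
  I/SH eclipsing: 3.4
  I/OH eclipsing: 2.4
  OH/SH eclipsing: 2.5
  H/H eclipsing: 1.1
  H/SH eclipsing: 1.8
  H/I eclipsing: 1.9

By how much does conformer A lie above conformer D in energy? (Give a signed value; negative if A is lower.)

A is eclipsed. H at 0° is eclipsed with I at 0° (1.9); SH at 120° is eclipsed with H at 120° (1.8); Br at 240° is eclipsed with H at 240° (1.3). Total 5.0 kcal/mol.
D is eclipsed. H at 0° is eclipsed with H at 0° (1.1); SH at 120° is eclipsed with I at 120° (3.4); Br at 240° is eclipsed with H at 240° (1.3). Total 5.8 kcal/mol.
E(A) − E(D) = 5.0 − 5.8 = -0.8 kcal/mol.

-0.8 kcal/mol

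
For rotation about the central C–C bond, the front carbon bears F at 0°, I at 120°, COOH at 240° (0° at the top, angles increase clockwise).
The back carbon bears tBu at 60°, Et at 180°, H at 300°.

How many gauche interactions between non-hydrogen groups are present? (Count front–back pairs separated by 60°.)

Non-H gauche pairs: F(0°)/tBu(60°); I(120°)/tBu(60°); I(120°)/Et(180°); COOH(240°)/Et(180°) — 4 interactions.

4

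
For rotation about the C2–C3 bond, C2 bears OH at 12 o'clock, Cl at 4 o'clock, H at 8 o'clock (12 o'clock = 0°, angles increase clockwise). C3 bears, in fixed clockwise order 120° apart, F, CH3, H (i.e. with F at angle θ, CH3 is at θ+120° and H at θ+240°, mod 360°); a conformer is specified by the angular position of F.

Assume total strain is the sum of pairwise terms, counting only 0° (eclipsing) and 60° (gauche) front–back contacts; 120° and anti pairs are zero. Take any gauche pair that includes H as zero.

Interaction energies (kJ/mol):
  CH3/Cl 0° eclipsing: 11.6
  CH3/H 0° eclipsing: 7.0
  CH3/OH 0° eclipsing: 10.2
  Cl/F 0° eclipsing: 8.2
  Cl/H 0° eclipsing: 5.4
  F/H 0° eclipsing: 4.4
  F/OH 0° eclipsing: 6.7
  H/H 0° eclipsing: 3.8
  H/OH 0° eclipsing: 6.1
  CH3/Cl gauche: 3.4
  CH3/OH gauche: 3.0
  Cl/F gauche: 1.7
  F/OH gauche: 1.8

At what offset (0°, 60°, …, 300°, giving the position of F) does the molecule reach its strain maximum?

F at 0° (eclipsed): OH–F eclipsed, Cl–CH3 eclipsed, H–H eclipsed; 6.7 + 11.6 + 3.8 = 22.1 kJ/mol.
F at 60° (staggered): OH–F gauche, Cl–F gauche, Cl–CH3 gauche; 1.8 + 1.7 + 3.4 = 6.9 kJ/mol.
F at 120° (eclipsed): OH–H eclipsed, Cl–F eclipsed, H–CH3 eclipsed; 6.1 + 8.2 + 7.0 = 21.3 kJ/mol.
F at 180° (staggered): OH–CH3 gauche, Cl–F gauche; 3.0 + 1.7 = 4.7 kJ/mol.
F at 240° (eclipsed): OH–CH3 eclipsed, Cl–H eclipsed, H–F eclipsed; 10.2 + 5.4 + 4.4 = 20.0 kJ/mol.
F at 300° (staggered): OH–F gauche, OH–CH3 gauche, Cl–CH3 gauche; 1.8 + 3.0 + 3.4 = 8.2 kJ/mol.
The maximum (22.1 kJ/mol) occurs with F at 0°.

0°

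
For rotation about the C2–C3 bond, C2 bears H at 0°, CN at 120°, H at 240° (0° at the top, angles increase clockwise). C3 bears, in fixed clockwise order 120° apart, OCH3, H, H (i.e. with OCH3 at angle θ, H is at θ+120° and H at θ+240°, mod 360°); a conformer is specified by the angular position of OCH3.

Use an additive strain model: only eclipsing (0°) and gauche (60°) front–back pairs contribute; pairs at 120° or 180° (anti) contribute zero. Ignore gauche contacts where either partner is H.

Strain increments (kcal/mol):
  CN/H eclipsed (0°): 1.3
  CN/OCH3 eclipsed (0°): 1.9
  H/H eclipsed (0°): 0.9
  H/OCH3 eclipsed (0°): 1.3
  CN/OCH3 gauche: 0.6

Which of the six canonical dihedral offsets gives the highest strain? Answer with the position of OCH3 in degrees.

120°

OCH3 at 0° is eclipsed. H at 0° is eclipsed with OCH3 at 0° (1.3); CN at 120° is eclipsed with H at 120° (1.3); H at 240° is eclipsed with H at 240° (0.9). Total 3.5 kcal/mol.
OCH3 at 60° is staggered. CN at 120° is gauche with OCH3 at 60° (0.6). Total 0.6 kcal/mol.
OCH3 at 120° is eclipsed. H at 0° is eclipsed with H at 0° (0.9); CN at 120° is eclipsed with OCH3 at 120° (1.9); H at 240° is eclipsed with H at 240° (0.9). Total 3.7 kcal/mol.
OCH3 at 180° is staggered. CN at 120° is gauche with OCH3 at 180° (0.6). Total 0.6 kcal/mol.
OCH3 at 240° is eclipsed. H at 0° is eclipsed with H at 0° (0.9); CN at 120° is eclipsed with H at 120° (1.3); H at 240° is eclipsed with OCH3 at 240° (1.3). Total 3.5 kcal/mol.
OCH3 at 300° (staggered): no non-H gauche contacts → 0.0 kcal/mol.
The maximum (3.7 kcal/mol) occurs with OCH3 at 120°.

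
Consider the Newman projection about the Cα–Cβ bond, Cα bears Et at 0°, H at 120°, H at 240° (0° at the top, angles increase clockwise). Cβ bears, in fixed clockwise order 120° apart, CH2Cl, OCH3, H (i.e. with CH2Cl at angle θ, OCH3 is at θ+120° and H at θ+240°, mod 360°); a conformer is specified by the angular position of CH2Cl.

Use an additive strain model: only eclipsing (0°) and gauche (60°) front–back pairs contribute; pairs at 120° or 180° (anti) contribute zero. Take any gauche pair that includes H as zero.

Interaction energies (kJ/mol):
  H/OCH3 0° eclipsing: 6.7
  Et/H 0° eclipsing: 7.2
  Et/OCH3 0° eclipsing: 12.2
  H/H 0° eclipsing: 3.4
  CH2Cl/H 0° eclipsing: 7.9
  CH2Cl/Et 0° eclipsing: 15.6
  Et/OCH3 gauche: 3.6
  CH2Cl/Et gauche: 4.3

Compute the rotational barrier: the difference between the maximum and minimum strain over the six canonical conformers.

22.1 kJ/mol

CH2Cl at 0° is eclipsed. Et at 0° is eclipsed with CH2Cl at 0° (15.6); H at 120° is eclipsed with OCH3 at 120° (6.7); H at 240° is eclipsed with H at 240° (3.4). Total 25.7 kJ/mol.
CH2Cl at 60° is staggered. Et at 0° is gauche with CH2Cl at 60° (4.3). Total 4.3 kJ/mol.
CH2Cl at 120° is eclipsed. Et at 0° is eclipsed with H at 0° (7.2); H at 120° is eclipsed with CH2Cl at 120° (7.9); H at 240° is eclipsed with OCH3 at 240° (6.7). Total 21.8 kJ/mol.
CH2Cl at 180° is staggered. Et at 0° is gauche with OCH3 at 300° (3.6). Total 3.6 kJ/mol.
CH2Cl at 240° is eclipsed. Et at 0° is eclipsed with OCH3 at 0° (12.2); H at 120° is eclipsed with H at 120° (3.4); H at 240° is eclipsed with CH2Cl at 240° (7.9). Total 23.5 kJ/mol.
CH2Cl at 300° is staggered. Et at 0° is gauche with CH2Cl at 300° (4.3); Et at 0° is gauche with OCH3 at 60° (3.6). Total 7.9 kJ/mol.
Max at 0° (25.7 kJ/mol), min at 180° (3.6 kJ/mol); barrier = 22.1 kJ/mol.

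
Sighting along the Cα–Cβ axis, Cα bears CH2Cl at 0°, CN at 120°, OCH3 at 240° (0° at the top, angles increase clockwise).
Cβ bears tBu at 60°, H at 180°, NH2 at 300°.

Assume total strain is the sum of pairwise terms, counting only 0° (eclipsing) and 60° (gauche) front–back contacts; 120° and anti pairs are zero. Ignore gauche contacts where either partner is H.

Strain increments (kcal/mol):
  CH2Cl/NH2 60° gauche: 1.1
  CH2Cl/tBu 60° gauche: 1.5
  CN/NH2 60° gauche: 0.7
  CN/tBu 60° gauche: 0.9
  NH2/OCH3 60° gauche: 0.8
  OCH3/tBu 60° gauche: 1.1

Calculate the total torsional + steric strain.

4.3 kcal/mol

This conformer (staggered): CH2Cl(0°)/tBu(60°) gauche 1.5; CH2Cl(0°)/NH2(300°) gauche 1.1; CN(120°)/tBu(60°) gauche 0.9; OCH3(240°)/NH2(300°) gauche 0.8 → 4.3 kcal/mol.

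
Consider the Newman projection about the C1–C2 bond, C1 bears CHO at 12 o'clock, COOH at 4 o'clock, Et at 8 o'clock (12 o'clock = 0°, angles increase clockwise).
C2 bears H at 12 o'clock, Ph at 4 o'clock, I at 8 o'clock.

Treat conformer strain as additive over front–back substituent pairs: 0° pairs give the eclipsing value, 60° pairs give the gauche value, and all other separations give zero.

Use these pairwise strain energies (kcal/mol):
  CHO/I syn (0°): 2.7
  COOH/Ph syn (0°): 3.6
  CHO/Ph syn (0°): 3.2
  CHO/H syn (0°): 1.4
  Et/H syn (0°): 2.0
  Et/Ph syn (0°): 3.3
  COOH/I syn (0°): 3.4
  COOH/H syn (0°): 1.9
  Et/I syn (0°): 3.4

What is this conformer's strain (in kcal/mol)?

This conformer (eclipsed): CHO–H eclipsed, COOH–Ph eclipsed, Et–I eclipsed; 1.4 + 3.6 + 3.4 = 8.4 kcal/mol.

8.4 kcal/mol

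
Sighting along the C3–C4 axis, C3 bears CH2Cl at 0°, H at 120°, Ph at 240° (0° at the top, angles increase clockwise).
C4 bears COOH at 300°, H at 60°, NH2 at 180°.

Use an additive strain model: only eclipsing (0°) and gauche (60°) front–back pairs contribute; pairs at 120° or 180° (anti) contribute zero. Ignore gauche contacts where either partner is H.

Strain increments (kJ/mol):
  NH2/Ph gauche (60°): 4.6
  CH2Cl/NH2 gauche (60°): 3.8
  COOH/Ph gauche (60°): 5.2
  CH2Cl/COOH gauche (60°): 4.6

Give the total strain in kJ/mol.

14.4 kJ/mol

This conformer (staggered): CH2Cl(0°)/COOH(300°) gauche 4.6; Ph(240°)/COOH(300°) gauche 5.2; Ph(240°)/NH2(180°) gauche 4.6 → 14.4 kJ/mol.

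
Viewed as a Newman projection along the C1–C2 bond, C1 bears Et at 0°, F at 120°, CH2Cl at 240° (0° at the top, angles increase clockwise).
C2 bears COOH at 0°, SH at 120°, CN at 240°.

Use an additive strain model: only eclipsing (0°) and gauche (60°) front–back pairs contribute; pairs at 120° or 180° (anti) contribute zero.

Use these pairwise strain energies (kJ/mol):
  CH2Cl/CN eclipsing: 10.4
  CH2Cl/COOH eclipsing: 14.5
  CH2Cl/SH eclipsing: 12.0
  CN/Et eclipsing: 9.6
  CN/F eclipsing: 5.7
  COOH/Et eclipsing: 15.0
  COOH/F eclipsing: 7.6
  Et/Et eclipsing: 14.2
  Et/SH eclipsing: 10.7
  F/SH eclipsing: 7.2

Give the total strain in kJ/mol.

This conformer (eclipsed): Et(0°)/COOH(0°) eclipsed 15.0; F(120°)/SH(120°) eclipsed 7.2; CH2Cl(240°)/CN(240°) eclipsed 10.4 → 32.6 kJ/mol.

32.6 kJ/mol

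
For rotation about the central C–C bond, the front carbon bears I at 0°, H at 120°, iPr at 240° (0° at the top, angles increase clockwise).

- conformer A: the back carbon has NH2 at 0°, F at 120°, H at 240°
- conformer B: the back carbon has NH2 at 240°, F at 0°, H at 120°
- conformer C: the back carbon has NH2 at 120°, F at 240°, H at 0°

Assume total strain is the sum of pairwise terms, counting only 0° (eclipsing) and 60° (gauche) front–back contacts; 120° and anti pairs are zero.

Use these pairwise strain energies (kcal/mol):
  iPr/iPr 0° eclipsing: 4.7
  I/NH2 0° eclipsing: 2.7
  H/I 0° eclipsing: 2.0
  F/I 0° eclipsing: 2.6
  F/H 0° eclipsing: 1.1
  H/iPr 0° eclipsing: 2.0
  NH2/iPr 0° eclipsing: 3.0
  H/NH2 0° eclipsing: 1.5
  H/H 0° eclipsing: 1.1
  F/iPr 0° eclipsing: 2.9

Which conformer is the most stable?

A

A is eclipsed. I at 0° is eclipsed with NH2 at 0° (2.7); H at 120° is eclipsed with F at 120° (1.1); iPr at 240° is eclipsed with H at 240° (2.0). Total 5.8 kcal/mol.
B is eclipsed. I at 0° is eclipsed with F at 0° (2.6); H at 120° is eclipsed with H at 120° (1.1); iPr at 240° is eclipsed with NH2 at 240° (3.0). Total 6.7 kcal/mol.
C is eclipsed. I at 0° is eclipsed with H at 0° (2.0); H at 120° is eclipsed with NH2 at 120° (1.5); iPr at 240° is eclipsed with F at 240° (2.9). Total 6.4 kcal/mol.
A has the lowest total (5.8 kcal/mol).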